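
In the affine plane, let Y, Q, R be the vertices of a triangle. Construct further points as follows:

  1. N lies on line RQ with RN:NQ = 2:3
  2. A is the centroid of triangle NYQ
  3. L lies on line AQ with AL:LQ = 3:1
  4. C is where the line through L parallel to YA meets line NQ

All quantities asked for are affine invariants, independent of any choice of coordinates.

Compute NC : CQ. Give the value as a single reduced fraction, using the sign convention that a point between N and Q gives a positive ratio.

Assign Y = (0, 0), Q = (1, 0), R = (0, 1) — the answer is frame-independent, so this choice is without loss of generality.
1. N lies on line RQ with RN:NQ = 2:3 ⇒ N = (2/5, 3/5)
2. A is the centroid of triangle NYQ ⇒ A = (7/15, 1/5)
3. L lies on line AQ with AL:LQ = 3:1 ⇒ L = (13/15, 1/20)
4. C is where the line through L parallel to YA meets line NQ ⇒ C = (37/40, 3/40)
C = N + t·(Q−N) with t = 7/8, so NC:CQ = t:(1−t) = 7/8:1/8

NC:CQ = 7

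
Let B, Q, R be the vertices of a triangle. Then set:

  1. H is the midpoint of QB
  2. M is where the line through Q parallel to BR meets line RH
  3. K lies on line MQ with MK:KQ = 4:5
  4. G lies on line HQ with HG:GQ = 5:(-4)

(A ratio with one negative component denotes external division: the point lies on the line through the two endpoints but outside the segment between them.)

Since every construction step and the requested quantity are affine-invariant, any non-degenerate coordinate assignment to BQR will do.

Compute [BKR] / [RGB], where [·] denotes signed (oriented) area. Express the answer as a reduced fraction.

Assign B = (0, 0), Q = (1, 0), R = (0, 1) — the answer is frame-independent, so this choice is without loss of generality.
1. H is the midpoint of QB ⇒ H = (1/2, 0)
2. M is where the line through Q parallel to BR meets line RH ⇒ M = (1, -1)
3. K lies on line MQ with MK:KQ = 4:5 ⇒ K = (1, -5/9)
4. G lies on line HQ with HG:GQ = 5:(-4) ⇒ G = (3, 0)
2·[BKR] = 1, 2·[RGB] = -3
[BKR]:[RGB] = 1:-3 = -1/3

[BKR]:[RGB] = -1/3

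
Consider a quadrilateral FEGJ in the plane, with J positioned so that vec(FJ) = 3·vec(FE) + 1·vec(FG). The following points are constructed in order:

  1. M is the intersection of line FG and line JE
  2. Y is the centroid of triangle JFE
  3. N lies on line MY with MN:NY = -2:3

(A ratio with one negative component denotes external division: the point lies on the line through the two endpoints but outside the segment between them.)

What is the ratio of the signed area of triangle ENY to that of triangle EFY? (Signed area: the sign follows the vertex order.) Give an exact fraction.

Choose coordinates F = (0, 0), E = (1, 0), G = (0, 1), J = (3, 1).
1. M is the intersection of line FG and line JE ⇒ M = (0, -1/2)
2. Y is the centroid of triangle JFE ⇒ Y = (4/3, 1/3)
3. N lies on line MY with MN:NY = -2:3 ⇒ N = (-8/3, -13/6)
2·[ENY] = -1/2, 2·[EFY] = -1/3
[ENY]:[EFY] = -1/2:-1/3 = 3/2

[ENY]:[EFY] = 3/2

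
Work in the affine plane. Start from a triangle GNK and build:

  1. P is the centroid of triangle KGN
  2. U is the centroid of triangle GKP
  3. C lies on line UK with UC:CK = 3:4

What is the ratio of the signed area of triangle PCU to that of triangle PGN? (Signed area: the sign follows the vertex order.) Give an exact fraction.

[PCU]:[PGN] = 1/7

Assign G = (0, 0), N = (1, 0), K = (0, 1) — the answer is frame-independent, so this choice is without loss of generality.
1. P is the centroid of triangle KGN ⇒ P = (1/3, 1/3)
2. U is the centroid of triangle GKP ⇒ U = (1/9, 4/9)
3. C lies on line UK with UC:CK = 3:4 ⇒ C = (4/63, 43/63)
2·[PCU] = 1/21, 2·[PGN] = 1/3
[PCU]:[PGN] = 1/21:1/3 = 1/7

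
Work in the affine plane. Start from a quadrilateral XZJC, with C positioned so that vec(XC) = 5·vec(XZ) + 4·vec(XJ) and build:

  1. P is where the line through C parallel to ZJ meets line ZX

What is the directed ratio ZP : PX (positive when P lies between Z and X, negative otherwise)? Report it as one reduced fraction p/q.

Assign X = (0, 0), Z = (1, 0), J = (0, 1), C = (5, 4) — the answer is frame-independent, so this choice is without loss of generality.
1. P is where the line through C parallel to ZJ meets line ZX ⇒ P = (9, 0)
P = Z + t·(X−Z) with t = -8, so ZP:PX = t:(1−t) = -8:9

ZP:PX = -8/9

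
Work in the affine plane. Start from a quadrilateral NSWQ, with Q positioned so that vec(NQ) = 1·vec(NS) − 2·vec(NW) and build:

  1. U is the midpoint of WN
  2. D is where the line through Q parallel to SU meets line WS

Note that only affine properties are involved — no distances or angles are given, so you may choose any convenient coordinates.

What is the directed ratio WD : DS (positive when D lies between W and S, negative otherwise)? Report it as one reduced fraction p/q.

WD:DS = -5/4

Assign N = (0, 0), S = (1, 0), W = (0, 1), Q = (1, -2) — the answer is frame-independent, so this choice is without loss of generality.
1. U is the midpoint of WN ⇒ U = (0, 1/2)
2. D is where the line through Q parallel to SU meets line WS ⇒ D = (5, -4)
D = W + t·(S−W) with t = 5, so WD:DS = t:(1−t) = 5:-4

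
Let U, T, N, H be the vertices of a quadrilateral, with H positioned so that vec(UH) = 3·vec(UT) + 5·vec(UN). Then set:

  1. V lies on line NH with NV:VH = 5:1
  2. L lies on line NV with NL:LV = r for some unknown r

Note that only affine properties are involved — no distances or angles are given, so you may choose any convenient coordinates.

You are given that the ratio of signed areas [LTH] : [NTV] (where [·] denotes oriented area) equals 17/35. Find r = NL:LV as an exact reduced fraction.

Set U = (0, 0), T = (1, 0), N = (0, 1), H = (3, 5); any affine frame gives the same invariant.
1. V lies on line NH with NV:VH = 5:1 ⇒ V = (5/2, 13/3)
2. With NL:LV = r, write λ = r/(r+1) so L = N + λ·(V−N); L is affine-linear in λ
Every point depending on L is an affine combination of L and λ-independent points, so each such coordinate is linear in λ; the λ² term in each signed area is a multiple of (V−N)×(V−N) = 0, so 2·[LTH] and 2·[NTV] are each linear in λ. Evaluating at λ=0 and λ=1:
  2·[LTH] = -35/6·λ + 7,   2·[NTV] = 35/6
So [LTH]:[NTV] = (-35/6·λ + 7) / (35/6). Setting this equal to 17/35:
  -35/6·λ + 7 = 17/35·(35/6)  ⇒  λ = 5/7
Then r = λ/(1−λ) = (5/7)/(2/7) = 5/2. Check: with r = 5/2, L = (25/14, 71/21) and [LTH]:[NTV] = 17/35 as required.

r = 5/2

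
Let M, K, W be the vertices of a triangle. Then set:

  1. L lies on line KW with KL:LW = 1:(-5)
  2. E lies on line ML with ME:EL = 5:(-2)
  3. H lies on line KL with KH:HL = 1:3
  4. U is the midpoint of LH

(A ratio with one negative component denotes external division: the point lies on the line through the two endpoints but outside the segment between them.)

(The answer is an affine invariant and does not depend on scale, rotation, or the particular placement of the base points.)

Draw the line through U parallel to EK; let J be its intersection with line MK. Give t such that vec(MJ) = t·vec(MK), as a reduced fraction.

Work in coordinates with M = (0, 0), K = (1, 0), W = (0, 1).
1. L lies on line KW with KL:LW = 1:(-5) ⇒ L = (5/4, -1/4)
2. E lies on line ML with ME:EL = 5:(-2) ⇒ E = (25/12, -5/12)
3. H lies on line KL with KH:HL = 1:3 ⇒ H = (17/16, -1/16)
4. U is the midpoint of LH ⇒ U = (37/32, -5/32)
through U parallel to EK: direction (-13/12, 5/12); meets MK at J = (3/4, 0)
J = M + t·(K−M) with t = 3/4

t = 3/4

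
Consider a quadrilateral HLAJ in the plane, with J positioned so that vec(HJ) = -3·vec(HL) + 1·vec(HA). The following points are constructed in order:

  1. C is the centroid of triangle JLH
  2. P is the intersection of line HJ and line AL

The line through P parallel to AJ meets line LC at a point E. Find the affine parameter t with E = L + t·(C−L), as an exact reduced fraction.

t = -3/2

Choose coordinates H = (0, 0), L = (1, 0), A = (0, 1), J = (-3, 1).
1. C is the centroid of triangle JLH ⇒ C = (-2/3, 1/3)
2. P is the intersection of line HJ and line AL ⇒ P = (3/2, -1/2)
through P parallel to AJ: direction (-3, 0); meets LC at E = (7/2, -1/2)
E = L + t·(C−L) with t = -3/2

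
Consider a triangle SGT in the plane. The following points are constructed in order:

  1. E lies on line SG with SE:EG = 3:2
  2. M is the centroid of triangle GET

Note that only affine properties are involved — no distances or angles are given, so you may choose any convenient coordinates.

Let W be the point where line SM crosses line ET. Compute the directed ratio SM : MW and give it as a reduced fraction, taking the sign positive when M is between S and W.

Set S = (0, 0), G = (1, 0), T = (0, 1); any affine frame gives the same invariant.
1. E lies on line SG with SE:EG = 3:2 ⇒ E = (3/5, 0)
2. M is the centroid of triangle GET ⇒ M = (8/15, 1/3)
line SM meets ET at W = (24/55, 3/11)
M = S + t·(W−S) with t = 11/9, so SM:MW = 11/9:-2/9

SM:MW = -11/2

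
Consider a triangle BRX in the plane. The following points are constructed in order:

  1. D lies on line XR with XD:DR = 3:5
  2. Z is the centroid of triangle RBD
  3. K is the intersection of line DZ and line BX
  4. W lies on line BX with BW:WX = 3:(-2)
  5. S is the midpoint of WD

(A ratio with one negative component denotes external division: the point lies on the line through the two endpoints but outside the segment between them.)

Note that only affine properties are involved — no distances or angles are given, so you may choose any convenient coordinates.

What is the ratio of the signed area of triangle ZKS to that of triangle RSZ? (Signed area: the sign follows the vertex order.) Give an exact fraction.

Choose coordinates B = (0, 0), R = (1, 0), X = (0, 1).
1. D lies on line XR with XD:DR = 3:5 ⇒ D = (3/8, 5/8)
2. Z is the centroid of triangle RBD ⇒ Z = (11/24, 5/24)
3. K is the intersection of line DZ and line BX ⇒ K = (0, 5/2)
4. W lies on line BX with BW:WX = 3:(-2) ⇒ W = (0, 3)
5. S is the midpoint of WD ⇒ S = (3/16, 29/16)
2·[ZKS] = -11/96, 2·[RSZ] = 13/16
[ZKS]:[RSZ] = -11/96:13/16 = -11/78

[ZKS]:[RSZ] = -11/78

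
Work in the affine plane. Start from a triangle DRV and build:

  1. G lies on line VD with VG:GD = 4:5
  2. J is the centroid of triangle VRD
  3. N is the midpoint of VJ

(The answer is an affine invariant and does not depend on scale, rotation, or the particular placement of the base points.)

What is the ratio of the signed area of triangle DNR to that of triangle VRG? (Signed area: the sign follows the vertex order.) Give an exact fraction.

Choose coordinates D = (0, 0), R = (1, 0), V = (0, 1).
1. G lies on line VD with VG:GD = 4:5 ⇒ G = (0, 5/9)
2. J is the centroid of triangle VRD ⇒ J = (1/3, 1/3)
3. N is the midpoint of VJ ⇒ N = (1/6, 2/3)
2·[DNR] = -2/3, 2·[VRG] = -4/9
[DNR]:[VRG] = -2/3:-4/9 = 3/2

[DNR]:[VRG] = 3/2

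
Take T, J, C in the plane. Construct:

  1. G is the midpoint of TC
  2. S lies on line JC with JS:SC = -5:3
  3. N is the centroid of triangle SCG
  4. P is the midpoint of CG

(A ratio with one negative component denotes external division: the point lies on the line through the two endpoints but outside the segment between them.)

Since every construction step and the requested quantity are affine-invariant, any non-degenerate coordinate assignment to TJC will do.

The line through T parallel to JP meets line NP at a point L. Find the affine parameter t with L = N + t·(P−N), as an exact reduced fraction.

t = 23/5

Work in coordinates with T = (0, 0), J = (1, 0), C = (0, 1).
1. G is the midpoint of TC ⇒ G = (0, 1/2)
2. S lies on line JC with JS:SC = -5:3 ⇒ S = (-3/2, 5/2)
3. N is the centroid of triangle SCG ⇒ N = (-1/2, 4/3)
4. P is the midpoint of CG ⇒ P = (0, 3/4)
through T parallel to JP: direction (-1, 3/4); meets NP at L = (9/5, -27/20)
L = N + t·(P−N) with t = 23/5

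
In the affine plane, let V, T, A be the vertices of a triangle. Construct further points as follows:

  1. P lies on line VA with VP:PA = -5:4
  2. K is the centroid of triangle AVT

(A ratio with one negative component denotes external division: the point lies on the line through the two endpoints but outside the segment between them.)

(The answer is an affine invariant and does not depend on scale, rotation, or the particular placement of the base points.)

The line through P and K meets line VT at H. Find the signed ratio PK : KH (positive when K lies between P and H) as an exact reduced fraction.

Set V = (0, 0), T = (1, 0), A = (0, 1); any affine frame gives the same invariant.
1. P lies on line VA with VP:PA = -5:4 ⇒ P = (0, 5)
2. K is the centroid of triangle AVT ⇒ K = (1/3, 1/3)
line PK meets VT at H = (5/14, 0)
K = P + t·(H−P) with t = 14/15, so PK:KH = 14/15:1/15

PK:KH = 14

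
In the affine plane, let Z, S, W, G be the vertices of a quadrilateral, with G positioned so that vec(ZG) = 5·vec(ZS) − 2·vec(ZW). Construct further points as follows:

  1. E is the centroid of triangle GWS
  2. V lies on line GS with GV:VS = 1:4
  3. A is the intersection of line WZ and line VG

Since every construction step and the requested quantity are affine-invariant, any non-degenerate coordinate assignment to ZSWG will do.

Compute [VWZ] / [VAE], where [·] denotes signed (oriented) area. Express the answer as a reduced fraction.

[VWZ]:[VAE] = -6

Set Z = (0, 0), S = (1, 0), W = (0, 1), G = (5, -2); any affine frame gives the same invariant.
1. E is the centroid of triangle GWS ⇒ E = (2, -1/3)
2. V lies on line GS with GV:VS = 1:4 ⇒ V = (21/5, -8/5)
3. A is the intersection of line WZ and line VG ⇒ A = (0, 1/2)
2·[VWZ] = 21/5, 2·[VAE] = -7/10
[VWZ]:[VAE] = 21/5:-7/10 = -6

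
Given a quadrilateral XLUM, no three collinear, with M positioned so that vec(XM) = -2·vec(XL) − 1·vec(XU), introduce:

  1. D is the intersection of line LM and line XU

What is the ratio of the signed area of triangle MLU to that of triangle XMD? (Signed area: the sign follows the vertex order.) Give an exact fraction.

Work in coordinates with X = (0, 0), L = (1, 0), U = (0, 1), M = (-2, -1).
1. D is the intersection of line LM and line XU ⇒ D = (0, -1/3)
2·[MLU] = 4, 2·[XMD] = 2/3
[MLU]:[XMD] = 4:2/3 = 6

[MLU]:[XMD] = 6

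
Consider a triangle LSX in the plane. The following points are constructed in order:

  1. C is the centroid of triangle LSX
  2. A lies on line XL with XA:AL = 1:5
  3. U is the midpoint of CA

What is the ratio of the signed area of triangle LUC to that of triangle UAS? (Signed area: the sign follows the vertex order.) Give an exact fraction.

Choose coordinates L = (0, 0), S = (1, 0), X = (0, 1).
1. C is the centroid of triangle LSX ⇒ C = (1/3, 1/3)
2. A lies on line XL with XA:AL = 1:5 ⇒ A = (0, 5/6)
3. U is the midpoint of CA ⇒ U = (1/6, 7/12)
2·[LUC] = -5/36, 2·[UAS] = -1/9
[LUC]:[UAS] = -5/36:-1/9 = 5/4

[LUC]:[UAS] = 5/4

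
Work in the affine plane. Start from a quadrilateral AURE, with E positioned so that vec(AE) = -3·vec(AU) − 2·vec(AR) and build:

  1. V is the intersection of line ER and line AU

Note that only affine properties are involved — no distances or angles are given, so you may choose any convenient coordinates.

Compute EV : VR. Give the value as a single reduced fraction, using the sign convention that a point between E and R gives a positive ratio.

EV:VR = 2

Assign A = (0, 0), U = (1, 0), R = (0, 1), E = (-3, -2) — the answer is frame-independent, so this choice is without loss of generality.
1. V is the intersection of line ER and line AU ⇒ V = (-1, 0)
V = E + t·(R−E) with t = 2/3, so EV:VR = t:(1−t) = 2/3:1/3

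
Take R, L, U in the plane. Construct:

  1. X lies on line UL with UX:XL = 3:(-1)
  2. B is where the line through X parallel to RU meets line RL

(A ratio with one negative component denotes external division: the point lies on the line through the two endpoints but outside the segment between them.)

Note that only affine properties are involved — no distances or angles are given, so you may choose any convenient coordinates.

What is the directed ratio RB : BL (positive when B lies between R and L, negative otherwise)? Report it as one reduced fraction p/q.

Choose coordinates R = (0, 0), L = (1, 0), U = (0, 1).
1. X lies on line UL with UX:XL = 3:(-1) ⇒ X = (3/2, -1/2)
2. B is where the line through X parallel to RU meets line RL ⇒ B = (3/2, 0)
B = R + t·(L−R) with t = 3/2, so RB:BL = t:(1−t) = 3/2:-1/2

RB:BL = -3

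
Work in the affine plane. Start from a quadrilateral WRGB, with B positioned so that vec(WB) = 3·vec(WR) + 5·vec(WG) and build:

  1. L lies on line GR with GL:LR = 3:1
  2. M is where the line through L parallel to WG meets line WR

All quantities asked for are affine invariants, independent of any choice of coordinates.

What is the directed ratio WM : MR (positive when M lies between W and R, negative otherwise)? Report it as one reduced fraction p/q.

WM:MR = 3

Work in coordinates with W = (0, 0), R = (1, 0), G = (0, 1), B = (3, 5).
1. L lies on line GR with GL:LR = 3:1 ⇒ L = (3/4, 1/4)
2. M is where the line through L parallel to WG meets line WR ⇒ M = (3/4, 0)
M = W + t·(R−W) with t = 3/4, so WM:MR = t:(1−t) = 3/4:1/4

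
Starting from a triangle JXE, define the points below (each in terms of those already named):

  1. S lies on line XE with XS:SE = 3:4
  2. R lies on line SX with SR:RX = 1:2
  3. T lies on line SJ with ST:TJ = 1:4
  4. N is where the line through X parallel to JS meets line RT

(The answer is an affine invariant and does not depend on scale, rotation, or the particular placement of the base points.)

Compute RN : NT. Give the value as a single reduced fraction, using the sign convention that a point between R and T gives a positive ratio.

RN:NT = -2/3

Assign J = (0, 0), X = (1, 0), E = (0, 1) — the answer is frame-independent, so this choice is without loss of generality.
1. S lies on line XE with XS:SE = 3:4 ⇒ S = (4/7, 3/7)
2. R lies on line SX with SR:RX = 1:2 ⇒ R = (5/7, 2/7)
3. T lies on line SJ with ST:TJ = 1:4 ⇒ T = (16/35, 12/35)
4. N is where the line through X parallel to JS meets line RT ⇒ N = (43/35, 6/35)
N = R + t·(T−R) with t = -2, so RN:NT = t:(1−t) = -2:3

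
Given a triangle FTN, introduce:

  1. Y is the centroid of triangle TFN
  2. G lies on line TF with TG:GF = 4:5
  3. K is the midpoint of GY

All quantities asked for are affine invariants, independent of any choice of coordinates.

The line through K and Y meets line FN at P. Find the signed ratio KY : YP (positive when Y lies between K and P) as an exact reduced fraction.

Set F = (0, 0), T = (1, 0), N = (0, 1); any affine frame gives the same invariant.
1. Y is the centroid of triangle TFN ⇒ Y = (1/3, 1/3)
2. G lies on line TF with TG:GF = 4:5 ⇒ G = (5/9, 0)
3. K is the midpoint of GY ⇒ K = (4/9, 1/6)
line KY meets FN at P = (0, 5/6)
Y = K + t·(P−K) with t = 1/4, so KY:YP = 1/4:3/4

KY:YP = 1/3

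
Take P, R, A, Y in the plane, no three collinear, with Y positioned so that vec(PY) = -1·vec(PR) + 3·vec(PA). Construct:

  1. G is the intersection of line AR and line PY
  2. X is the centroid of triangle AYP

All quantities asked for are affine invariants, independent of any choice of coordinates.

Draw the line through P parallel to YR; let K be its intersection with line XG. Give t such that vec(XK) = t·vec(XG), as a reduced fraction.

Set P = (0, 0), R = (1, 0), A = (0, 1), Y = (-1, 3); any affine frame gives the same invariant.
1. G is the intersection of line AR and line PY ⇒ G = (-1/2, 3/2)
2. X is the centroid of triangle AYP ⇒ X = (-1/3, 4/3)
through P parallel to YR: direction (2, -3); meets XG at K = (-2, 3)
K = X + t·(G−X) with t = 10

t = 10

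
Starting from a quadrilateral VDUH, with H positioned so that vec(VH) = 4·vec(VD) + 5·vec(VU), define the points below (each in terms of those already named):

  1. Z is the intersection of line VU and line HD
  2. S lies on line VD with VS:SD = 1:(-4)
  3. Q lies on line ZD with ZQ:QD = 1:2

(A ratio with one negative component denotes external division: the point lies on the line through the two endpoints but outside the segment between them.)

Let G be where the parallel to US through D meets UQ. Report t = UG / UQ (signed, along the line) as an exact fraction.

Work in coordinates with V = (0, 0), D = (1, 0), U = (0, 1), H = (4, 5).
1. Z is the intersection of line VU and line HD ⇒ Z = (0, -5/3)
2. S lies on line VD with VS:SD = 1:(-4) ⇒ S = (-1/3, 0)
3. Q lies on line ZD with ZQ:QD = 1:2 ⇒ Q = (1/3, -10/9)
through D parallel to US: direction (-1/3, -1); meets UQ at G = (3/7, -12/7)
G = U + t·(Q−U) with t = 9/7

t = 9/7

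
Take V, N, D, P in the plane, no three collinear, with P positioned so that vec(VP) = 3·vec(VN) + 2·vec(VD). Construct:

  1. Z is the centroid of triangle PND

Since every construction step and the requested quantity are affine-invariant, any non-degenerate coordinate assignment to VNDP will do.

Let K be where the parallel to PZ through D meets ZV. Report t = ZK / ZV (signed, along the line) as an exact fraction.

Work in coordinates with V = (0, 0), N = (1, 0), D = (0, 1), P = (3, 2).
1. Z is the centroid of triangle PND ⇒ Z = (4/3, 1)
through D parallel to PZ: direction (-5/3, -1); meets ZV at K = (20/3, 5)
K = Z + t·(V−Z) with t = -4

t = -4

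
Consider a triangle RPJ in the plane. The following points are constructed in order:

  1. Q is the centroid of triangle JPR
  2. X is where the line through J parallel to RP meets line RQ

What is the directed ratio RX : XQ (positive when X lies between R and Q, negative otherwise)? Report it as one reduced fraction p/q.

Work in coordinates with R = (0, 0), P = (1, 0), J = (0, 1).
1. Q is the centroid of triangle JPR ⇒ Q = (1/3, 1/3)
2. X is where the line through J parallel to RP meets line RQ ⇒ X = (1, 1)
X = R + t·(Q−R) with t = 3, so RX:XQ = t:(1−t) = 3:-2

RX:XQ = -3/2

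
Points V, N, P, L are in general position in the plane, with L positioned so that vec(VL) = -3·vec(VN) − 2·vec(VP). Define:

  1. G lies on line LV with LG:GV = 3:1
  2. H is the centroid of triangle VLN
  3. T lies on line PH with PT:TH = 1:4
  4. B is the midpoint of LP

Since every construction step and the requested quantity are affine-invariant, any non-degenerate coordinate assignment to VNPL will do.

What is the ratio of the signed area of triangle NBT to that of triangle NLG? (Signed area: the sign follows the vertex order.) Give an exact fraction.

[NBT]:[NLG] = 67/45

Choose coordinates V = (0, 0), N = (1, 0), P = (0, 1), L = (-3, -2).
1. G lies on line LV with LG:GV = 3:1 ⇒ G = (-3/4, -1/2)
2. H is the centroid of triangle VLN ⇒ H = (-2/3, -2/3)
3. T lies on line PH with PT:TH = 1:4 ⇒ T = (-2/15, 2/3)
4. B is the midpoint of LP ⇒ B = (-3/2, -1/2)
2·[NBT] = -67/30, 2·[NLG] = -3/2
[NBT]:[NLG] = -67/30:-3/2 = 67/45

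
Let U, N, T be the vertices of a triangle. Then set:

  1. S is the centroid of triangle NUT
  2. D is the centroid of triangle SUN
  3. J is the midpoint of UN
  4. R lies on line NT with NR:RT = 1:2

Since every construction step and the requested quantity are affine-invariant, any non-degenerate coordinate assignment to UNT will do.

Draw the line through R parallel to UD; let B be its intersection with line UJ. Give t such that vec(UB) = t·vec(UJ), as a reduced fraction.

t = -4/3

Work in coordinates with U = (0, 0), N = (1, 0), T = (0, 1).
1. S is the centroid of triangle NUT ⇒ S = (1/3, 1/3)
2. D is the centroid of triangle SUN ⇒ D = (4/9, 1/9)
3. J is the midpoint of UN ⇒ J = (1/2, 0)
4. R lies on line NT with NR:RT = 1:2 ⇒ R = (2/3, 1/3)
through R parallel to UD: direction (4/9, 1/9); meets UJ at B = (-2/3, 0)
B = U + t·(J−U) with t = -4/3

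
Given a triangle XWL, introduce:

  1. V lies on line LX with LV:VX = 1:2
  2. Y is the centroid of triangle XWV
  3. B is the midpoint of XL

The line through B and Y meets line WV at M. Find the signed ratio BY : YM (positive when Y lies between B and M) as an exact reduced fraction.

BY:YM = -1/4

Assign X = (0, 0), W = (1, 0), L = (0, 1) — the answer is frame-independent, so this choice is without loss of generality.
1. V lies on line LX with LV:VX = 1:2 ⇒ V = (0, 2/3)
2. Y is the centroid of triangle XWV ⇒ Y = (1/3, 2/9)
3. B is the midpoint of XL ⇒ B = (0, 1/2)
line BY meets WV at M = (-1, 4/3)
Y = B + t·(M−B) with t = -1/3, so BY:YM = -1/3:4/3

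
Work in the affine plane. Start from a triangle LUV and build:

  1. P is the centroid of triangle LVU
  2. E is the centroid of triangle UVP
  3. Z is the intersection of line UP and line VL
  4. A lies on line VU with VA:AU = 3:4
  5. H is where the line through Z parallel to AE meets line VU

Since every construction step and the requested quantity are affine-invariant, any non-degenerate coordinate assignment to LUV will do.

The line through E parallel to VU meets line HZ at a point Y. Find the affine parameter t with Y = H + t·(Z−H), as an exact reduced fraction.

Assign L = (0, 0), U = (1, 0), V = (0, 1) — the answer is frame-independent, so this choice is without loss of generality.
1. P is the centroid of triangle LVU ⇒ P = (1/3, 1/3)
2. E is the centroid of triangle UVP ⇒ E = (4/9, 4/9)
3. Z is the intersection of line UP and line VL ⇒ Z = (0, 1/2)
4. A lies on line VU with VA:AU = 3:4 ⇒ A = (3/7, 4/7)
5. H is where the line through Z parallel to AE meets line VU ⇒ H = (-1/14, 15/14)
through E parallel to VU: direction (1, -1); meets HZ at Y = (-1/18, 17/18)
Y = H + t·(Z−H) with t = 2/9

t = 2/9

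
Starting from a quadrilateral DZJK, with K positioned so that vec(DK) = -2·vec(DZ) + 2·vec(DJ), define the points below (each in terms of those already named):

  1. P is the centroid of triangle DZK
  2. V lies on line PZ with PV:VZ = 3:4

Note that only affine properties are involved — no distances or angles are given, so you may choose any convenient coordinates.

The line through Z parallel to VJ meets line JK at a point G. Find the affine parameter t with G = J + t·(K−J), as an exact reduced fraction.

Work in coordinates with D = (0, 0), Z = (1, 0), J = (0, 1), K = (-2, 2).
1. P is the centroid of triangle DZK ⇒ P = (-1/3, 2/3)
2. V lies on line PZ with PV:VZ = 3:4 ⇒ V = (5/21, 8/21)
through Z parallel to VJ: direction (-5/21, 13/21); meets JK at G = (16/21, 13/21)
G = J + t·(K−J) with t = -8/21

t = -8/21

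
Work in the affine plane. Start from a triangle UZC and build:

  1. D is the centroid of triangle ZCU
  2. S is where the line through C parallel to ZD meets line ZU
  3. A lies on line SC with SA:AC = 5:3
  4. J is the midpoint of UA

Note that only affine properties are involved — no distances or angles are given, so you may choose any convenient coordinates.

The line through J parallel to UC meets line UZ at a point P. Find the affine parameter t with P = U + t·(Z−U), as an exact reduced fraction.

Assign U = (0, 0), Z = (1, 0), C = (0, 1) — the answer is frame-independent, so this choice is without loss of generality.
1. D is the centroid of triangle ZCU ⇒ D = (1/3, 1/3)
2. S is where the line through C parallel to ZD meets line ZU ⇒ S = (2, 0)
3. A lies on line SC with SA:AC = 5:3 ⇒ A = (3/4, 5/8)
4. J is the midpoint of UA ⇒ J = (3/8, 5/16)
through J parallel to UC: direction (0, 1); meets UZ at P = (3/8, 0)
P = U + t·(Z−U) with t = 3/8

t = 3/8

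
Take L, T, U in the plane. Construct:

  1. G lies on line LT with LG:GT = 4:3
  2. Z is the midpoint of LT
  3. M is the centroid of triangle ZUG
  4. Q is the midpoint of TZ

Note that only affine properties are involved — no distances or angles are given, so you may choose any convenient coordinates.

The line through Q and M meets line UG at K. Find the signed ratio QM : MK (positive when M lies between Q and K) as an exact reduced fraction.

Set L = (0, 0), T = (1, 0), U = (0, 1); any affine frame gives the same invariant.
1. G lies on line LT with LG:GT = 4:3 ⇒ G = (4/7, 0)
2. Z is the midpoint of LT ⇒ Z = (1/2, 0)
3. M is the centroid of triangle ZUG ⇒ M = (5/14, 1/3)
4. Q is the midpoint of TZ ⇒ Q = (3/4, 0)
line QM meets UG at K = (48/119, 5/17)
M = Q + t·(K−Q) with t = 17/15, so QM:MK = 17/15:-2/15

QM:MK = -17/2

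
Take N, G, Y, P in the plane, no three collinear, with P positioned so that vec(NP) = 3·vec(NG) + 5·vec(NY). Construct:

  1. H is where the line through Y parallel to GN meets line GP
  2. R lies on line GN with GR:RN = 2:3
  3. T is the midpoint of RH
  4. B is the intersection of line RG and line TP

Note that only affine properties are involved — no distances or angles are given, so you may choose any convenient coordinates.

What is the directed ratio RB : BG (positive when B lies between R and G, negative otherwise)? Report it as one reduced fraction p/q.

Set N = (0, 0), G = (1, 0), Y = (0, 1), P = (3, 5); any affine frame gives the same invariant.
1. H is where the line through Y parallel to GN meets line GP ⇒ H = (7/5, 1)
2. R lies on line GN with GR:RN = 2:3 ⇒ R = (3/5, 0)
3. T is the midpoint of RH ⇒ T = (1, 1/2)
4. B is the intersection of line RG and line TP ⇒ B = (7/9, 0)
B = R + t·(G−R) with t = 4/9, so RB:BG = t:(1−t) = 4/9:5/9

RB:BG = 4/5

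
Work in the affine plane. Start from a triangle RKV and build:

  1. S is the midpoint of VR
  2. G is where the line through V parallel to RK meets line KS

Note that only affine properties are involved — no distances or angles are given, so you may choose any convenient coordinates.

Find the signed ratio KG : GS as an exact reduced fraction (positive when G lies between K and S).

Work in coordinates with R = (0, 0), K = (1, 0), V = (0, 1).
1. S is the midpoint of VR ⇒ S = (0, 1/2)
2. G is where the line through V parallel to RK meets line KS ⇒ G = (-1, 1)
G = K + t·(S−K) with t = 2, so KG:GS = t:(1−t) = 2:-1

KG:GS = -2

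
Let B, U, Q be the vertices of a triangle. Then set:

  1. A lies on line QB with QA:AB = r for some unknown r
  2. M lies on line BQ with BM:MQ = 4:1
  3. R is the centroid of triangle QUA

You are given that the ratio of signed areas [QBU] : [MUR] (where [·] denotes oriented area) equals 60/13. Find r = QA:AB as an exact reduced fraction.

r = -1/5

Choose coordinates B = (0, 0), U = (1, 0), Q = (0, 1).
1. With QA:AB = r, write λ = r/(r+1) so A = Q + λ·(B−Q); A is affine-linear in λ
2. M lies on line BQ with BM:MQ = 4:1 ⇒ M = (0, 4/5)
3. R is the centroid of triangle QUA ⇒ R is an affine combination of earlier points and hence also affine-linear in λ
Every point depending on A is an affine combination of A and λ-independent points, so each such coordinate is linear in λ; the λ² term in each signed area is a multiple of (B−Q)×(B−Q) = 0, so 2·[QBU] and 2·[MUR] are each linear in λ. Evaluating at λ=0 and λ=1:
  2·[QBU] = 1,   2·[MUR] = -1/3·λ + 2/15
So [QBU]:[MUR] = (1) / (-1/3·λ + 2/15). Setting this equal to 60/13:
  1 = 60/13·(-1/3·λ + 2/15)  ⇒  λ = -1/4
Then r = λ/(1−λ) = (-1/4)/(5/4) = -1/5. Check: with r = -1/5, A = (0, 5/4) and [QBU]:[MUR] = 60/13 as required.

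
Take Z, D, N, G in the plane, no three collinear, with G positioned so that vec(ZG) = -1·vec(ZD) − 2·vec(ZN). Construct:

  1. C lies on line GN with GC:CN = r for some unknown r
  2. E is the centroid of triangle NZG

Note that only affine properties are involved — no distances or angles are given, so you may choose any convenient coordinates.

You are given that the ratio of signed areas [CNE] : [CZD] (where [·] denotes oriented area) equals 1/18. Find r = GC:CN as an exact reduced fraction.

r = -4

Choose coordinates Z = (0, 0), D = (1, 0), N = (0, 1), G = (-1, -2).
1. With GC:CN = r, write λ = r/(r+1) so C = G + λ·(N−G); C is affine-linear in λ
2. E is the centroid of triangle NZG ⇒ E = (-1/3, -1/3)
Every point depending on C is an affine combination of C and λ-independent points, so each such coordinate is linear in λ; the λ² term in each signed area is a multiple of (N−G)×(N−G) = 0, so 2·[CNE] and 2·[CZD] are each linear in λ. Evaluating at λ=0 and λ=1:
  2·[CNE] = 1/3·λ − 1/3,   2·[CZD] = 3·λ − 2
So [CNE]:[CZD] = (1/3·λ − 1/3) / (3·λ − 2). Setting this equal to 1/18:
  1/3·λ − 1/3 = 1/18·(3·λ − 2)  ⇒  λ = 4/3
Then r = λ/(1−λ) = (4/3)/(-1/3) = -4. Check: with r = -4, C = (1/3, 2) and [CNE]:[CZD] = 1/18 as required.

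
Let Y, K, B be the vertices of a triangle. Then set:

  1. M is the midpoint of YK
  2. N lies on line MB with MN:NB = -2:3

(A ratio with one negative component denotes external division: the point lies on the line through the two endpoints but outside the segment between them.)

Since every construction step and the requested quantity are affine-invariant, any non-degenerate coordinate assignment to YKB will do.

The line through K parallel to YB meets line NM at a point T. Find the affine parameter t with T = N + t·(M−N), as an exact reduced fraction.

t = 1/2

Work in coordinates with Y = (0, 0), K = (1, 0), B = (0, 1).
1. M is the midpoint of YK ⇒ M = (1/2, 0)
2. N lies on line MB with MN:NB = -2:3 ⇒ N = (3/2, -2)
through K parallel to YB: direction (0, 1); meets NM at T = (1, -1)
T = N + t·(M−N) with t = 1/2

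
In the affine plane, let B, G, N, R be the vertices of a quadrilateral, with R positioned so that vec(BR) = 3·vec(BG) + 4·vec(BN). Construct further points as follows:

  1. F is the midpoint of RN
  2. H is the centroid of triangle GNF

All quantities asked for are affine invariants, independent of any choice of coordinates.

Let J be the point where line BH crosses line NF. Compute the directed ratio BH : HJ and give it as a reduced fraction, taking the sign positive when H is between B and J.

Work in coordinates with B = (0, 0), G = (1, 0), N = (0, 1), R = (3, 4).
1. F is the midpoint of RN ⇒ F = (3/2, 5/2)
2. H is the centroid of triangle GNF ⇒ H = (5/6, 7/6)
line BH meets NF at J = (5/2, 7/2)
H = B + t·(J−B) with t = 1/3, so BH:HJ = 1/3:2/3

BH:HJ = 1/2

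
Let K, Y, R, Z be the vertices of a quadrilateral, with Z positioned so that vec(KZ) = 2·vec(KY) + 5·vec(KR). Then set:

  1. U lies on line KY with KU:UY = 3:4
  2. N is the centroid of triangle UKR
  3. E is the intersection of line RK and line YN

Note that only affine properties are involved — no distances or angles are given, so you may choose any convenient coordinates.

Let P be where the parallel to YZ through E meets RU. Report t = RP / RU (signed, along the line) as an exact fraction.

Choose coordinates K = (0, 0), Y = (1, 0), R = (0, 1), Z = (2, 5).
1. U lies on line KY with KU:UY = 3:4 ⇒ U = (3/7, 0)
2. N is the centroid of triangle UKR ⇒ N = (1/7, 1/3)
3. E is the intersection of line RK and line YN ⇒ E = (0, 7/18)
through E parallel to YZ: direction (1, 5); meets RU at P = (1/12, 29/36)
P = R + t·(U−R) with t = 7/36

t = 7/36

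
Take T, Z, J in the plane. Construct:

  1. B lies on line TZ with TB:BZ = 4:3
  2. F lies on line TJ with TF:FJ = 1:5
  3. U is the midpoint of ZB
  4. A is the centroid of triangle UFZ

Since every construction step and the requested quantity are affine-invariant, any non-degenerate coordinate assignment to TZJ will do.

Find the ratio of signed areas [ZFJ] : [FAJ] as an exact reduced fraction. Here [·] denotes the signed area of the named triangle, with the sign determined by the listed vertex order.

Choose coordinates T = (0, 0), Z = (1, 0), J = (0, 1).
1. B lies on line TZ with TB:BZ = 4:3 ⇒ B = (4/7, 0)
2. F lies on line TJ with TF:FJ = 1:5 ⇒ F = (0, 1/6)
3. U is the midpoint of ZB ⇒ U = (11/14, 0)
4. A is the centroid of triangle UFZ ⇒ A = (25/42, 1/18)
2·[ZFJ] = -5/6, 2·[FAJ] = 125/252
[ZFJ]:[FAJ] = -5/6:125/252 = -42/25

[ZFJ]:[FAJ] = -42/25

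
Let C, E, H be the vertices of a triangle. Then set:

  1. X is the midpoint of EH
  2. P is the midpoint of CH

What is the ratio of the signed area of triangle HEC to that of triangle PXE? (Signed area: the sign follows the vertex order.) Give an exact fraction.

[HEC]:[PXE] = 4

Work in coordinates with C = (0, 0), E = (1, 0), H = (0, 1).
1. X is the midpoint of EH ⇒ X = (1/2, 1/2)
2. P is the midpoint of CH ⇒ P = (0, 1/2)
2·[HEC] = -1, 2·[PXE] = -1/4
[HEC]:[PXE] = -1:-1/4 = 4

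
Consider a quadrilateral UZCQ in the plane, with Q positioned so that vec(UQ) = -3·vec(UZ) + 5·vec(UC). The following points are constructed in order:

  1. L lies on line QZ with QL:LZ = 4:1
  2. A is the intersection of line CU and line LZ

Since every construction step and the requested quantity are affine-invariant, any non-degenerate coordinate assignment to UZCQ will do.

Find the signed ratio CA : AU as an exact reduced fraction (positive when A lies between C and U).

CA:AU = -1/5

Set U = (0, 0), Z = (1, 0), C = (0, 1), Q = (-3, 5); any affine frame gives the same invariant.
1. L lies on line QZ with QL:LZ = 4:1 ⇒ L = (1/5, 1)
2. A is the intersection of line CU and line LZ ⇒ A = (0, 5/4)
A = C + t·(U−C) with t = -1/4, so CA:AU = t:(1−t) = -1/4:5/4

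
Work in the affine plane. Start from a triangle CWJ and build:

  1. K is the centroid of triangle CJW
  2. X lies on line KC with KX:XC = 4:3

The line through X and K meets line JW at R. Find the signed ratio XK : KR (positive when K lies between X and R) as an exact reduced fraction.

XK:KR = 8/7

Work in coordinates with C = (0, 0), W = (1, 0), J = (0, 1).
1. K is the centroid of triangle CJW ⇒ K = (1/3, 1/3)
2. X lies on line KC with KX:XC = 4:3 ⇒ X = (1/7, 1/7)
line XK meets JW at R = (1/2, 1/2)
K = X + t·(R−X) with t = 8/15, so XK:KR = 8/15:7/15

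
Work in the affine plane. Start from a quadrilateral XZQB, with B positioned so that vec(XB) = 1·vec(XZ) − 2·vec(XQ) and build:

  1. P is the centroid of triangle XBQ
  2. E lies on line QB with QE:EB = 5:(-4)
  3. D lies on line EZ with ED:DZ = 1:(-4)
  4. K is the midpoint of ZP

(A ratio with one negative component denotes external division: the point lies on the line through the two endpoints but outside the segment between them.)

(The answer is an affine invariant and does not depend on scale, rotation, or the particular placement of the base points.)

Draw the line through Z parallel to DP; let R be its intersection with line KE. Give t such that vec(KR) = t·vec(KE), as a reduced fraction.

Choose coordinates X = (0, 0), Z = (1, 0), Q = (0, 1), B = (1, -2).
1. P is the centroid of triangle XBQ ⇒ P = (1/3, -1/3)
2. E lies on line QB with QE:EB = 5:(-4) ⇒ E = (5, -14)
3. D lies on line EZ with ED:DZ = 1:(-4) ⇒ D = (19/3, -56/3)
4. K is the midpoint of ZP ⇒ K = (2/3, -1/6)
through Z parallel to DP: direction (-6, 55/3); meets KE at R = (-8, 55/2)
R = K + t·(E−K) with t = -2

t = -2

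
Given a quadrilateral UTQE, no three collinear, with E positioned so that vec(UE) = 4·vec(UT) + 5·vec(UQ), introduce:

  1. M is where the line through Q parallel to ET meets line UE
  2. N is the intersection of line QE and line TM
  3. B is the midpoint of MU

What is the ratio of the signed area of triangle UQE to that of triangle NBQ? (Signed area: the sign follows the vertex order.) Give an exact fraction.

Work in coordinates with U = (0, 0), T = (1, 0), Q = (0, 1), E = (4, 5).
1. M is where the line through Q parallel to ET meets line UE ⇒ M = (-12/5, -3)
2. N is the intersection of line QE and line TM ⇒ N = (-16, -15)
3. B is the midpoint of MU ⇒ B = (-6/5, -3/2)
2·[UQE] = -4, 2·[NBQ] = 104/5
[UQE]:[NBQ] = -4:104/5 = -5/26

[UQE]:[NBQ] = -5/26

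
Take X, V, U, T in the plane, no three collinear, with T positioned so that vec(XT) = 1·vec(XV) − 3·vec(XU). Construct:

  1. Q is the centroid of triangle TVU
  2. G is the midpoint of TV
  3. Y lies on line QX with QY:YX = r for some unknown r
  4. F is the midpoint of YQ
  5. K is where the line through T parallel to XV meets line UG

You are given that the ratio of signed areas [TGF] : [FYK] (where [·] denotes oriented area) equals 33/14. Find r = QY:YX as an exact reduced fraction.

Set X = (0, 0), V = (1, 0), U = (0, 1), T = (1, -3); any affine frame gives the same invariant.
1. Q is the centroid of triangle TVU ⇒ Q = (2/3, -2/3)
2. G is the midpoint of TV ⇒ G = (1, -3/2)
3. With QY:YX = r, write λ = r/(r+1) so Y = Q + λ·(X−Q); Y is affine-linear in λ
4. F is the midpoint of YQ ⇒ F is an affine combination of earlier points and hence also affine-linear in λ
5. K is where the line through T parallel to XV meets line UG ⇒ K = (8/5, -3)
Every point depending on Y is an affine combination of Y and λ-independent points, so each such coordinate is linear in λ; the λ² term in each signed area is a multiple of (X−Q)×(X−Q) = 0, so 2·[TGF] and 2·[FYK] are each linear in λ. Evaluating at λ=0 and λ=1:
  2·[TGF] = 1/2·λ + 1/2,   2·[FYK] = 7/15·λ
So [TGF]:[FYK] = (1/2·λ + 1/2) / (7/15·λ). Setting this equal to 33/14:
  1/2·λ + 1/2 = 33/14·(7/15·λ)  ⇒  λ = 5/6
Then r = λ/(1−λ) = (5/6)/(1/6) = 5. Check: with r = 5, Y = (1/9, -1/9) and [TGF]:[FYK] = 33/14 as required.

r = 5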